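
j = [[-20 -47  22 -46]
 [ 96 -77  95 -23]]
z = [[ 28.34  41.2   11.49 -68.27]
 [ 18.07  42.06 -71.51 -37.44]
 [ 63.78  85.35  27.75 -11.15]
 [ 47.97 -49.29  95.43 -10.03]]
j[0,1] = -47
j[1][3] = -23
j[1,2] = 95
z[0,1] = 41.2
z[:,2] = [11.49, -71.51, 27.75, 95.43]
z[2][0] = 63.78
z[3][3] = -10.03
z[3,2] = 95.43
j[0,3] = -46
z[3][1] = -49.29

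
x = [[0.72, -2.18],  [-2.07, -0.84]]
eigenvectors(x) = [[0.83, 0.58],  [-0.56, 0.81]]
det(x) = -5.12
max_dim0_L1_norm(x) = 3.02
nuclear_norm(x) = 4.53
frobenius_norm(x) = 3.20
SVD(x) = [[0.83,0.56], [0.56,-0.83]] @ diag([2.3450250357961817, 2.1822368298351846]) @ [[-0.24, -0.97], [0.97, -0.24]]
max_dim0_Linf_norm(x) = 2.18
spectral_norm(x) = 2.35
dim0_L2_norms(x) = [2.19, 2.34]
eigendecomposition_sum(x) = [[1.48, -1.06],  [-1.01, 0.72]] + [[-0.76, -1.12], [-1.06, -1.56]]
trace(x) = -0.12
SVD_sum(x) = [[-0.46, -1.89], [-0.31, -1.27]] + [[1.18,-0.29], [-1.76,0.43]]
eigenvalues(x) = [2.2, -2.32]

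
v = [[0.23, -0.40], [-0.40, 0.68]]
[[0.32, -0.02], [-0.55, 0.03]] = v@[[0.37,-0.02], [-0.59,0.03]]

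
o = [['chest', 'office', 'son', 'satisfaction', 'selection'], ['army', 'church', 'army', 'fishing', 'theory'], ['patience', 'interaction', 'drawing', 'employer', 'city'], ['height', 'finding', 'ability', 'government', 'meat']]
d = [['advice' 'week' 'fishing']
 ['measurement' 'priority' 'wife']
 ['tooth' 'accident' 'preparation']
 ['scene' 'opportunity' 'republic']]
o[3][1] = 'finding'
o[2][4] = 'city'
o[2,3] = 'employer'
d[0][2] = 'fishing'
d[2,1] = 'accident'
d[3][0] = 'scene'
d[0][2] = 'fishing'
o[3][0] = 'height'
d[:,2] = ['fishing', 'wife', 'preparation', 'republic']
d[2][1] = 'accident'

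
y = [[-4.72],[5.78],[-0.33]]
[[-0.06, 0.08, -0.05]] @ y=[[0.76]]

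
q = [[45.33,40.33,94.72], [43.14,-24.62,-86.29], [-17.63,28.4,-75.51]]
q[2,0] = -17.63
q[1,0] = 43.14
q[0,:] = [45.33, 40.33, 94.72]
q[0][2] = 94.72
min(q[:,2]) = -86.29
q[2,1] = 28.4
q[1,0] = 43.14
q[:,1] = [40.33, -24.62, 28.4]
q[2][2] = -75.51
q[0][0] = 45.33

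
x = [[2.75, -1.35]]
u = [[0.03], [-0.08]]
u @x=[[0.08,-0.04], [-0.22,0.11]]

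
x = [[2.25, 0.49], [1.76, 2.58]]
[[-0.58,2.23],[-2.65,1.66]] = x @ [[-0.04, 1.0],[-1.00, -0.04]]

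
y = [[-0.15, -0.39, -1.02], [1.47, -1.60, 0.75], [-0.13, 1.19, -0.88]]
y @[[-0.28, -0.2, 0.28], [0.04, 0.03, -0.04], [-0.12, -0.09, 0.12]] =[[0.15, 0.11, -0.15],[-0.57, -0.41, 0.57],[0.19, 0.14, -0.19]]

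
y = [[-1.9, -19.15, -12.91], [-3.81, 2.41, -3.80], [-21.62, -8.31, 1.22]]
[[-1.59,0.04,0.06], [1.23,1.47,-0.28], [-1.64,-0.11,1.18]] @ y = [[1.57, 30.05, 20.45], [-1.88, -17.68, -21.81], [-21.98, 21.34, 23.03]]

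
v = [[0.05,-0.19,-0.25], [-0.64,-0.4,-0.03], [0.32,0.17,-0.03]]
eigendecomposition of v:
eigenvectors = [[0.12, 0.57, 0.37], [0.89, -0.72, -0.68], [-0.43, 0.39, 0.63]]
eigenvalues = [-0.47, 0.12, -0.03]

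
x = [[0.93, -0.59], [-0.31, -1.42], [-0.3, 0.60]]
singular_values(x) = [1.67, 1.0]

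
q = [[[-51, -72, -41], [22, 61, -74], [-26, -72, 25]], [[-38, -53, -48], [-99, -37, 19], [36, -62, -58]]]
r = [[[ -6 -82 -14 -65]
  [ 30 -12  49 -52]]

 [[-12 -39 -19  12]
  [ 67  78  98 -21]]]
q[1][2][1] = -62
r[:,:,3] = [[-65, -52], [12, -21]]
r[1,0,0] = -12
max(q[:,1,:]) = 61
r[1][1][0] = 67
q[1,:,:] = [[-38, -53, -48], [-99, -37, 19], [36, -62, -58]]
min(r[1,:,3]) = -21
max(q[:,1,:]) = 61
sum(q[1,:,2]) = -87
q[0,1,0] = 22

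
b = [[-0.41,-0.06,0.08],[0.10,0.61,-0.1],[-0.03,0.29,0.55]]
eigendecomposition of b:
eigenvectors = [[(-0.99+0j), (-0.06+0.04j), (-0.06-0.04j)], [(0.09+0j), -0.08-0.48j, -0.08+0.48j], [-0.06+0.00j, -0.87+0.00j, (-0.87-0j)]]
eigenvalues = [(-0.4+0j), (0.57+0.16j), (0.57-0.16j)]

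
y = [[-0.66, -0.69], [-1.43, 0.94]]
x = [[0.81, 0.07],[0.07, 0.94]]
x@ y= [[-0.63, -0.49], [-1.39, 0.84]]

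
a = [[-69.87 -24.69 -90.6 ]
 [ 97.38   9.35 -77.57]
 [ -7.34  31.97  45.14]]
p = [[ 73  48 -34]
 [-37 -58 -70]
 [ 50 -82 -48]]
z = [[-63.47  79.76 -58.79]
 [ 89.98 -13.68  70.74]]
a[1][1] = 9.35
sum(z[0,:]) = -42.49999999999999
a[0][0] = -69.87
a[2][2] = 45.14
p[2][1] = -82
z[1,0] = 89.98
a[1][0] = 97.38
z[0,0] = -63.47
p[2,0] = 50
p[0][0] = 73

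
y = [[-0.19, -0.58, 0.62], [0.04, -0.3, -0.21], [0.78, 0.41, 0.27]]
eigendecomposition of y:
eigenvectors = [[(-0.59+0j), (-0.7+0j), -0.70-0.00j], [0.13+0.00j, (0.24+0.36j), (0.24-0.36j)], [-0.80+0.00j, 0.57+0.02j, (0.57-0.02j)]]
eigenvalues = [(0.78+0j), (-0.5+0.28j), (-0.5-0.28j)]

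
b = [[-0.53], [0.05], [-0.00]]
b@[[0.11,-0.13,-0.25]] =[[-0.06, 0.07, 0.13],  [0.01, -0.01, -0.01],  [0.00, 0.00, 0.0]]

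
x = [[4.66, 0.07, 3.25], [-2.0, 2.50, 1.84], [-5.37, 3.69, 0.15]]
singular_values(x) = [8.26, 4.49, 0.29]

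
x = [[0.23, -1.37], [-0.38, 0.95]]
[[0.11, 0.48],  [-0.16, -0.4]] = x @ [[0.38, 0.29],[-0.02, -0.30]]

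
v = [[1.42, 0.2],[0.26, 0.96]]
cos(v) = [[0.14, -0.18], [-0.24, 0.56]]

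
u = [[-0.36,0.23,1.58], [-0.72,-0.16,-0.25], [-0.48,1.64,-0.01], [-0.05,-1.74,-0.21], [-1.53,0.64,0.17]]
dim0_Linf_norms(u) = [1.53, 1.74, 1.58]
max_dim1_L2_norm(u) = 1.75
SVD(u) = [[-0.26,0.67,0.67], [-0.03,0.24,-0.45], [-0.61,-0.27,-0.1], [0.59,0.42,-0.25], [-0.46,0.5,-0.53]] @ diag([2.678842773264973, 1.634332404067819, 1.4872319890117758]) @ [[0.41,-0.89,-0.22],[-0.65,-0.45,0.61],[0.64,0.10,0.76]]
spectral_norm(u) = 2.68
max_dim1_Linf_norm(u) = 1.74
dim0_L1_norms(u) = [3.14, 4.41, 2.22]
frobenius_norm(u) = 3.47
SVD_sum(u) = [[-0.29,0.62,0.16],[-0.04,0.08,0.02],[-0.67,1.46,0.37],[0.64,-1.39,-0.35],[-0.5,1.09,0.27]] + [[-0.71, -0.49, 0.66],[-0.25, -0.18, 0.24],[0.28, 0.2, -0.26],[-0.45, -0.31, 0.42],[-0.53, -0.37, 0.49]] + [[0.64,0.10,0.76], [-0.43,-0.07,-0.51], [-0.10,-0.02,-0.11], [-0.23,-0.04,-0.28], [-0.50,-0.08,-0.60]]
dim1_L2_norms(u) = [1.64, 0.78, 1.71, 1.75, 1.67]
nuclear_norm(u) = 5.80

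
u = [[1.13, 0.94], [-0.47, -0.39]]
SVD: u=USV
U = [[-0.92,  0.38], [0.38,  0.92]]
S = [1.59, 0.0]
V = [[-0.77, -0.64], [-0.64, 0.77]]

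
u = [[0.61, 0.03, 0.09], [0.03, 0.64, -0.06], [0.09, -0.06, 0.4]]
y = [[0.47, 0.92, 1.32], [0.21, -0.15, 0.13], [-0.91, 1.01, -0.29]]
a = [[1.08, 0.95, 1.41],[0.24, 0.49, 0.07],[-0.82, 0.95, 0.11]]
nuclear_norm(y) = 3.10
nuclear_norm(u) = 1.65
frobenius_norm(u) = 0.98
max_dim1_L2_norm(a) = 2.01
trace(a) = 1.68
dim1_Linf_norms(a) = [1.41, 0.49, 0.95]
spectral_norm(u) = 0.66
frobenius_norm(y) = 2.20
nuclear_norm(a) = 3.63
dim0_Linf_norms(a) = [1.08, 0.95, 1.41]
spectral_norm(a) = 2.06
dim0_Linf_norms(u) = [0.61, 0.64, 0.4]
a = u + y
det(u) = 0.15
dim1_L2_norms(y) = [1.68, 0.29, 1.39]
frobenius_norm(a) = 2.44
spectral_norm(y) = 1.68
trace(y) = 0.03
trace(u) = 1.65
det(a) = 0.79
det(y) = 0.01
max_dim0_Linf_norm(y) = 1.32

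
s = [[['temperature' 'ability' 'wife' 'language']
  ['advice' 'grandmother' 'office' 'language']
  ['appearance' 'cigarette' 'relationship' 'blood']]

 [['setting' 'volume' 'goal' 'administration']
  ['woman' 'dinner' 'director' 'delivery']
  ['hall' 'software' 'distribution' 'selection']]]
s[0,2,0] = 'appearance'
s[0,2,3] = 'blood'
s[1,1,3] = 'delivery'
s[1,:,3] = ['administration', 'delivery', 'selection']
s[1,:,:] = [['setting', 'volume', 'goal', 'administration'], ['woman', 'dinner', 'director', 'delivery'], ['hall', 'software', 'distribution', 'selection']]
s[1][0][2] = 'goal'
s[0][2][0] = 'appearance'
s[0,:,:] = [['temperature', 'ability', 'wife', 'language'], ['advice', 'grandmother', 'office', 'language'], ['appearance', 'cigarette', 'relationship', 'blood']]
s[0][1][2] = 'office'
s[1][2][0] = 'hall'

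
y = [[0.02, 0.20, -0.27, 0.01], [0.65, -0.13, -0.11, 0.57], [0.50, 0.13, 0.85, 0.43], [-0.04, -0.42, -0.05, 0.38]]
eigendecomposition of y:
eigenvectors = [[(-0.54+0j),0.33-0.09j,0.33+0.09j,(-0.41+0j)], [0.72+0.00j,0.60+0.00j,0.60-0.00j,(-0.25+0j)], [-0.01+0.00j,-0.12-0.47j,(-0.12+0.47j),0.84+0.00j], [(0.44+0j),0.10+0.53j,(0.1-0.53j),0.25+0.00j]]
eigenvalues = [(-0.26+0j), (0.34+0.49j), (0.34-0.49j), (0.7+0j)]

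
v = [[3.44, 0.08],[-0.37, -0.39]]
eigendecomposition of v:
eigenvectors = [[1.00, -0.02], [-0.1, 1.0]]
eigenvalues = [3.43, -0.38]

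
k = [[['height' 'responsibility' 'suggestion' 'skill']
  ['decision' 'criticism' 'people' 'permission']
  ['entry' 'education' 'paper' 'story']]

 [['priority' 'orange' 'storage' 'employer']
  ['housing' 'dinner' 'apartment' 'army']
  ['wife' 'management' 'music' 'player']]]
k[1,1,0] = 'housing'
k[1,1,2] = 'apartment'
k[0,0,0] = 'height'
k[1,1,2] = 'apartment'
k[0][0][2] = 'suggestion'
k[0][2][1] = 'education'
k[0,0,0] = 'height'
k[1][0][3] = 'employer'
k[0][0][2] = 'suggestion'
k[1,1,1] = 'dinner'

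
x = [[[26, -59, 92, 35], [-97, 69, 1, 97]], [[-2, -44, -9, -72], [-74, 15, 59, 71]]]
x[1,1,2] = 59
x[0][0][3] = 35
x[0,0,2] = 92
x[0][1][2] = 1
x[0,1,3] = 97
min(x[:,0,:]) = -72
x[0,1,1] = 69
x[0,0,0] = 26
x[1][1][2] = 59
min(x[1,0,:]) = -72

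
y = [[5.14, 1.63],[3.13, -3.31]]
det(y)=-22.115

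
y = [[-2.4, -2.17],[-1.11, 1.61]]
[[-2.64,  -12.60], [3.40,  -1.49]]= y @[[-0.50, 3.75], [1.77, 1.66]]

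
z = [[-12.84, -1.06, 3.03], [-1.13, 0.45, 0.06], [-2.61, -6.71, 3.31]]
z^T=[[-12.84, -1.13, -2.61], [-1.06, 0.45, -6.71], [3.03, 0.06, 3.31]]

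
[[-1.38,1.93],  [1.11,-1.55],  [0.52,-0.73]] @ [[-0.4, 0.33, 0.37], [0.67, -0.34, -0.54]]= [[1.85, -1.11, -1.55],[-1.48, 0.89, 1.25],[-0.70, 0.42, 0.59]]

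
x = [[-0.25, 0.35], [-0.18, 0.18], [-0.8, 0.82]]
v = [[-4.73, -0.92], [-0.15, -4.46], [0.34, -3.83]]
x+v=[[-4.98, -0.57], [-0.33, -4.28], [-0.46, -3.01]]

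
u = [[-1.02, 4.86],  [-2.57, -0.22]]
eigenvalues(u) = [(-0.62+3.51j), (-0.62-3.51j)]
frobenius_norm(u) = 5.60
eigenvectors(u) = [[0.81+0.00j,  (0.81-0j)], [0.07+0.58j,  (0.07-0.58j)]]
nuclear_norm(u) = 7.53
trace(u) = -1.24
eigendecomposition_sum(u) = [[(-0.51+1.72j), 2.43+0.43j], [(-1.28-0.23j), (-0.11+1.79j)]] + [[-0.51-1.72j, (2.43-0.43j)], [-1.28+0.23j, -0.11-1.79j]]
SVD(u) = [[-1.0, -0.09],  [-0.09, 1.0]] @ diag([4.979239083378103, 2.553522694349904]) @ [[0.25, -0.97],  [-0.97, -0.25]]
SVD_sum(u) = [[-1.23,4.81], [-0.11,0.41]] + [[0.21, 0.05], [-2.46, -0.63]]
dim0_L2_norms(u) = [2.77, 4.86]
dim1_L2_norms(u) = [4.97, 2.58]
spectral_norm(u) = 4.98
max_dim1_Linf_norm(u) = 4.86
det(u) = 12.71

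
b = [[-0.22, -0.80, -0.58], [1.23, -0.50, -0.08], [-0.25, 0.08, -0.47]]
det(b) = -0.52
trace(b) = -1.19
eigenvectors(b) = [[(0.11+0.58j), 0.11-0.58j, (0.08+0j)], [(0.79+0j), (0.79-0j), -0.56+0.00j], [(-0.15-0.06j), (-0.15+0.06j), (0.82+0j)]]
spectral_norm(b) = 1.36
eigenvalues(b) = [(-0.32+0.92j), (-0.32-0.92j), (-0.55+0j)]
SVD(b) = [[0.15, -0.94, -0.31], [0.97, 0.09, 0.21], [-0.17, -0.34, 0.93]] @ diag([1.360277412496671, 1.050241840045535, 0.36129965190839763]) @ [[0.89, -0.46, -0.07],[0.38, 0.65, 0.66],[0.26, 0.61, -0.75]]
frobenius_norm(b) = 1.76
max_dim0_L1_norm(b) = 1.7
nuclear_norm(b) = 2.77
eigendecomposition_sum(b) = [[-0.11+0.47j,(-0.4-0.15j),(-0.26-0.14j)], [(0.59+0.25j),-0.29+0.48j,(-0.25+0.31j)], [-0.09-0.10j,(0.09-0.07j),(0.07-0.04j)]] + [[-0.11-0.47j, -0.40+0.15j, -0.26+0.14j], [(0.59-0.25j), -0.29-0.48j, -0.25-0.31j], [(-0.09+0.1j), 0.09+0.07j, 0.07+0.04j]] + [[-0.01-0.00j, -0.01+0.00j, -0.06+0.00j], [0.05+0.00j, 0.07-0.00j, (0.42-0j)], [-0.07-0.00j, -0.11+0.00j, -0.62+0.00j]]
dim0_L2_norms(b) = [1.27, 0.95, 0.75]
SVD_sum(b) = [[0.19, -0.1, -0.01], [1.17, -0.61, -0.09], [-0.20, 0.1, 0.01]] + [[-0.38,-0.63,-0.65], [0.04,0.06,0.06], [-0.14,-0.23,-0.23]] + [[-0.03, -0.07, 0.08], [0.02, 0.05, -0.06], [0.09, 0.20, -0.25]]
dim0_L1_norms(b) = [1.7, 1.38, 1.13]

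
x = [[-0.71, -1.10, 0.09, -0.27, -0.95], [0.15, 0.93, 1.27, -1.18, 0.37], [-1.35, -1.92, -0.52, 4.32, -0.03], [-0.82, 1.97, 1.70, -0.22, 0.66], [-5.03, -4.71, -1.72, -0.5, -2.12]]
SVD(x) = [[-0.17, -0.13, 0.01, 0.84, -0.5], [0.17, -0.25, -0.33, 0.46, 0.77], [-0.36, 0.87, -0.25, 0.16, 0.16], [0.19, -0.08, -0.9, -0.17, -0.35], [-0.88, -0.4, -0.15, -0.17, 0.1]] @ diag([8.16498876944945, 4.48332187514385, 2.5897709886775724, 0.8134051642980414, 0.3861885854323973]) @ [[0.60, 0.68, 0.27, -0.16, 0.27], [0.21, -0.01, -0.05, 0.96, 0.18], [0.69, -0.35, -0.60, -0.16, -0.15], [0.34, -0.39, 0.72, 0.05, -0.46], [0.07, -0.51, 0.22, -0.16, 0.81]]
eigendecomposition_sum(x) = [[(0.35+0.6j), -0.00-0.11j, 0.06-0.19j, (-0-0.4j), (-0.12-0.21j)], [(-0.06+0.41j), 0.04-0.05j, 0.10-0.07j, (0.15-0.19j), 0.02-0.14j], [(-0.59+2.1j), (0.24-0.24j), (0.56-0.3j), 0.89-0.88j, 0.22-0.73j], [(-0.48+1.36j), 0.17-0.14j, (0.38-0.17j), (0.63-0.54j), (0.18-0.47j)], [(-0.39-2.37j), (-0.13+0.35j), -0.42+0.55j, (-0.48+1.29j), (0.12+0.83j)]] + [[(0.35-0.6j), (-0+0.11j), (0.06+0.19j), (-0+0.4j), (-0.12+0.21j)], [(-0.06-0.41j), (0.04+0.05j), (0.1+0.07j), (0.15+0.19j), 0.02+0.14j], [-0.59-2.10j, 0.24+0.24j, (0.56+0.3j), 0.89+0.88j, 0.22+0.73j], [(-0.48-1.36j), 0.17+0.14j, (0.38+0.17j), 0.63+0.54j, 0.18+0.47j], [-0.39+2.37j, (-0.13-0.35j), -0.42-0.55j, -0.48-1.29j, 0.12-0.83j]] + [[-2.00-0.00j, (-0.03-0j), (0.97-0j), (-1.98+0j), (-0.78+0j)], [1.64+0.00j, (0.03+0j), -0.80+0.00j, (1.62-0j), (0.64-0j)], [-1.73-0.00j, (-0.03-0j), (0.84-0j), -1.71+0.00j, (-0.67+0j)], [0.98+0.00j, 0.02+0.00j, -0.47+0.00j, 0.97-0.00j, 0.38-0.00j], [(-6.81-0j), (-0.11-0j), 3.30-0.00j, (-6.73+0j), -2.66+0.00j]] + [[0.30+0.01j, -0.53-0.92j, (-0.5-0.24j), 0.86+0.49j, 0.03-0.09j], [(-0.69-0.29j), 0.41+2.61j, 0.93+1.01j, (-1.55-1.91j), -0.16+0.19j], [(0.78+0.09j), -1.19-2.51j, -1.24-0.74j, 2.12+1.46j, (0.1-0.23j)], [(-0.42+0.01j), (0.81+1.23j), 0.71+0.30j, (-1.22-0.61j), (-0.04+0.13j)], [1.28+0.08j, (-2.17-3.98j), -2.09-1.09j, 3.60+2.18j, 0.15-0.39j]] + [[0.30-0.01j, -0.53+0.92j, (-0.5+0.24j), (0.86-0.49j), 0.03+0.09j], [-0.69+0.29j, 0.41-2.61j, (0.93-1.01j), -1.55+1.91j, (-0.16-0.19j)], [0.78-0.09j, -1.19+2.51j, -1.24+0.74j, (2.12-1.46j), 0.10+0.23j], [-0.42-0.01j, (0.81-1.23j), 0.71-0.30j, -1.22+0.61j, (-0.04-0.13j)], [1.28-0.08j, -2.17+3.98j, (-2.09+1.09j), 3.60-2.18j, (0.15+0.39j)]]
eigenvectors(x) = [[0.18-0.07j, 0.18+0.07j, -0.27+0.00j, 0.17-0.00j, (0.17+0j)], [0.11+0.03j, 0.11-0.03j, 0.22+0.00j, -0.40-0.14j, -0.40+0.14j], [0.54+0.25j, (0.54-0.25j), -0.23+0.00j, 0.45+0.03j, (0.45-0.03j)], [0.35+0.19j, 0.35-0.19j, (0.13+0j), (-0.24+0.02j), -0.24-0.02j], [(-0.66+0j), -0.66-0.00j, -0.90+0.00j, 0.73+0.00j, (0.73-0j)]]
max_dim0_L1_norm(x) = 10.63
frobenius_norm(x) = 9.71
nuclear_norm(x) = 16.44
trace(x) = -2.64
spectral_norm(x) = 8.16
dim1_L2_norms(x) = [1.64, 2.01, 4.94, 2.82, 7.43]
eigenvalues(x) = [(1.69+0.54j), (1.69-0.54j), (-2.83+0j), (-1.6+0.88j), (-1.6-0.88j)]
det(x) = -29.78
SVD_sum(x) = [[-0.82, -0.93, -0.37, 0.22, -0.37], [0.82, 0.93, 0.37, -0.22, 0.37], [-1.79, -2.02, -0.81, 0.48, -0.81], [0.92, 1.04, 0.41, -0.25, 0.42], [-4.33, -4.9, -1.96, 1.17, -1.96]] + [[-0.12,  0.01,  0.03,  -0.55,  -0.1], [-0.24,  0.01,  0.06,  -1.07,  -0.2], [0.83,  -0.04,  -0.20,  3.74,  0.69], [-0.08,  0.0,  0.02,  -0.36,  -0.07], [-0.38,  0.02,  0.09,  -1.72,  -0.32]] + [[0.02,-0.01,-0.02,-0.00,-0.00], [-0.58,0.29,0.51,0.14,0.13], [-0.44,0.22,0.39,0.10,0.1], [-1.60,0.80,1.4,0.38,0.36], [-0.27,0.14,0.24,0.06,0.06]] + [[0.23,-0.27,0.49,0.03,-0.31],[0.13,-0.15,0.27,0.02,-0.17],[0.04,-0.05,0.09,0.01,-0.06],[-0.05,0.06,-0.10,-0.01,0.06],[-0.05,0.06,-0.10,-0.01,0.07]] + [[-0.01, 0.1, -0.04, 0.03, -0.16], [0.02, -0.15, 0.06, -0.05, 0.24], [0.00, -0.03, 0.01, -0.01, 0.05], [-0.01, 0.07, -0.03, 0.02, -0.11], [0.00, -0.02, 0.01, -0.01, 0.03]]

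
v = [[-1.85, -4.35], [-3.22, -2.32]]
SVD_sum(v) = [[-2.69, -3.75], [-2.19, -3.06]] + [[0.84, -0.6], [-1.03, 0.74]]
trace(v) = -4.17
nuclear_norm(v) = 7.58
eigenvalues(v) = [1.66, -5.83]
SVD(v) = [[-0.77, -0.63], [-0.63, 0.77]] @ diag([5.952484977741088, 1.632091477144181]) @ [[0.58, 0.81],[-0.81, 0.58]]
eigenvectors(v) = [[0.78,0.74], [-0.63,0.68]]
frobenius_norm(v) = 6.17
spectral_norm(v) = 5.95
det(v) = -9.71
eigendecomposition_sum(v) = [[0.88, -0.97], [-0.71, 0.78]] + [[-2.73, -3.38], [-2.51, -3.10]]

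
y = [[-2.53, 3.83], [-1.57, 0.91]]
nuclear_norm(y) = 5.64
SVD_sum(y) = [[-2.74, 3.67], [-1.0, 1.34]] + [[0.21, 0.16], [-0.57, -0.43]]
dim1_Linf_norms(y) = [3.83, 1.57]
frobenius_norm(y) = 4.94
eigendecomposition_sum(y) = [[(-1.26+0.48j), (1.92+0.89j)], [-0.79-0.36j, (0.46+1.27j)]] + [[(-1.26-0.48j), (1.92-0.89j)], [-0.79+0.36j, 0.46-1.27j]]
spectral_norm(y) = 4.88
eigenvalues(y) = [(-0.81+1.75j), (-0.81-1.75j)]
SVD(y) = [[-0.94, -0.34],[-0.34, 0.94]] @ diag([4.876867208270336, 0.7608983065413627]) @ [[0.6, -0.8],  [-0.8, -0.6]]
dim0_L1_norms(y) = [4.1, 4.74]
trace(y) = -1.62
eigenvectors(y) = [[(0.84+0j), 0.84-0.00j],[(0.38+0.38j), 0.38-0.38j]]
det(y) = 3.71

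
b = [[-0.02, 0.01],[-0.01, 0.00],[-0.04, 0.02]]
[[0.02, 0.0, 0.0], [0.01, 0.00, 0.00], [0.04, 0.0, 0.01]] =b@[[-0.56, -0.02, -0.47], [0.72, 0.08, -0.59]]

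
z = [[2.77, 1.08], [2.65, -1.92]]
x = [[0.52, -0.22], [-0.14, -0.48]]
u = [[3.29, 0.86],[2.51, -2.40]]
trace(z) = 0.85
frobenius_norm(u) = 4.86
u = x + z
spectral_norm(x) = 0.58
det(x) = -0.28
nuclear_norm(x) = 1.06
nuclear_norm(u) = 6.61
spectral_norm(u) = 4.24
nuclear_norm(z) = 5.99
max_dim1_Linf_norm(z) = 2.77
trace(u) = 0.89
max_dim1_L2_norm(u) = 3.47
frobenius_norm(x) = 0.75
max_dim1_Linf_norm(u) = 3.29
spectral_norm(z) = 3.89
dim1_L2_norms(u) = [3.4, 3.47]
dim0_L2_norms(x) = [0.54, 0.53]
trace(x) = 0.04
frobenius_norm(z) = 4.42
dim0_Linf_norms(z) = [2.77, 1.92]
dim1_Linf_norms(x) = [0.52, 0.48]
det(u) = -10.05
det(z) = -8.18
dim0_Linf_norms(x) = [0.52, 0.48]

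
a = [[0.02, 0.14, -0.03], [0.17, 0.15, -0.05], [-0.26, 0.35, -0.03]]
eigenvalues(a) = [0.21, -0.08, 0.01]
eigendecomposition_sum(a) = [[0.12, 0.08, -0.03],[0.19, 0.14, -0.05],[0.15, 0.11, -0.04]] + [[-0.09, 0.05, 0.0], [-0.01, 0.01, 0.0], [-0.37, 0.22, 0.0]] + [[-0.01, 0.0, 0.00], [-0.01, 0.00, 0.00], [-0.05, 0.02, 0.01]]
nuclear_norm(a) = 0.70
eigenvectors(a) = [[-0.43, -0.24, 0.12], [-0.71, -0.03, 0.2], [-0.56, -0.97, 0.97]]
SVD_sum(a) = [[-0.06,  0.1,  -0.01], [-0.02,  0.04,  -0.0], [-0.22,  0.37,  -0.04]] + [[0.08, 0.04, -0.02], [0.19, 0.11, -0.05], [-0.04, -0.02, 0.01]] + [[-0.00, -0.0, -0.0],[0.0, 0.0, 0.00],[0.0, 0.00, 0.00]]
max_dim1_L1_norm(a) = 0.64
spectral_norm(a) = 0.45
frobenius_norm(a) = 0.52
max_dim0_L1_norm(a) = 0.64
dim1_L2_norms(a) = [0.14, 0.23, 0.44]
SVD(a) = [[0.25, -0.36, 0.90],[0.11, -0.91, -0.40],[0.96, 0.19, -0.19]] @ diag([0.4513433114613754, 0.24917296353304189, 0.001431587664532668]) @ [[-0.50, 0.86, -0.09], [-0.85, -0.48, 0.20], [-0.13, -0.18, -0.97]]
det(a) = -0.00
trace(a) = 0.14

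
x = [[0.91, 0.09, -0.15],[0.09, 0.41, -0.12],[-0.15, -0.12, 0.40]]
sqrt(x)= [[0.95, 0.05, -0.09], [0.05, 0.63, -0.09], [-0.09, -0.09, 0.62]]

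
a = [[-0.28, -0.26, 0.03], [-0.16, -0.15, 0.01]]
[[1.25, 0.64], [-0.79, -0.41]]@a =[[-0.45, -0.42, 0.04], [0.29, 0.27, -0.03]]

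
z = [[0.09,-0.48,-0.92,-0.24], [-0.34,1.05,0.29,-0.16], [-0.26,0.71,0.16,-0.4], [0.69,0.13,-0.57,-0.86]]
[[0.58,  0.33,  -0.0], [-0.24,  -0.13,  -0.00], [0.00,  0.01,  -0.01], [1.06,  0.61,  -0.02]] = z@[[0.5, 0.28, -0.0], [-0.04, -0.02, -0.00], [-0.41, -0.23, -0.0], [-0.56, -0.34, 0.02]]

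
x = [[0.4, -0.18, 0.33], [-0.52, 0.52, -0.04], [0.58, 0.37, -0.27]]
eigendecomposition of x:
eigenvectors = [[0.35, 0.38, 0.06], [0.14, -0.92, 0.87], [-0.93, -0.12, 0.49]]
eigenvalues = [-0.54, 0.73, 0.46]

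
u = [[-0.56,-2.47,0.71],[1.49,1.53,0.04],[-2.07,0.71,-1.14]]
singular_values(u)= [3.24, 2.66, 0.0]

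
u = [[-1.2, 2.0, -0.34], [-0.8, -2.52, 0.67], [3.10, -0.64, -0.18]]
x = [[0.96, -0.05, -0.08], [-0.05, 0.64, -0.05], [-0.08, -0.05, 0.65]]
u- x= [[-2.16, 2.05, -0.26], [-0.75, -3.16, 0.72], [3.18, -0.59, -0.83]]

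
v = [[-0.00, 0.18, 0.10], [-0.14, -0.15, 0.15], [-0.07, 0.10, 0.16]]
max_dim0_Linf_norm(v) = 0.18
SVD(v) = [[-0.48,0.59,-0.65], [-0.53,-0.78,-0.32], [-0.70,0.19,0.69]] @ diag([0.27991327225363294, 0.26292783454504637, 0.004184953729289179]) @ [[0.44, -0.27, -0.86], [0.37, 0.92, -0.11], [-0.82, 0.27, -0.51]]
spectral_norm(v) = 0.28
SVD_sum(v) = [[-0.06, 0.04, 0.12], [-0.07, 0.04, 0.13], [-0.09, 0.05, 0.17]] + [[0.06, 0.14, -0.02], [-0.08, -0.19, 0.02], [0.02, 0.05, -0.01]] + [[0.00, -0.0, 0.00], [0.0, -0.0, 0.0], [-0.0, 0.0, -0.00]]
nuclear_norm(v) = 0.55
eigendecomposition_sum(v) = [[(-0.06+0.32j), (0.01+0.09j), (0.12-0.4j)], [(-0.02-0.05j), -0.01-0.01j, (0.01+0.06j)], [-0.07+0.24j, 0.07j, 0.12-0.29j]] + [[-0.06-0.32j, (0.01-0.09j), 0.12+0.40j], [-0.02+0.05j, -0.01+0.01j, 0.01-0.06j], [(-0.07-0.24j), 0.00-0.07j, 0.12+0.29j]] + [[(0.12+0j), (0.15+0j), -0.14-0.00j], [(-0.11-0j), -0.13-0.00j, 0.12+0.00j], [(0.08+0j), 0.09+0.00j, (-0.09-0j)]]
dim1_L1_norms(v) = [0.28, 0.44, 0.33]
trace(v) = 0.01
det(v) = -0.00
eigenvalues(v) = [(0.05+0.02j), (0.05-0.02j), (-0.1+0j)]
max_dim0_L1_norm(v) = 0.43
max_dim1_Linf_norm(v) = 0.18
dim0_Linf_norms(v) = [0.14, 0.18, 0.16]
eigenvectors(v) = [[-0.79+0.00j, -0.79-0.00j, (0.68+0j)], [(0.1-0.06j), (0.1+0.06j), -0.60+0.00j], [-0.60-0.06j, -0.60+0.06j, 0.42+0.00j]]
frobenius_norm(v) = 0.38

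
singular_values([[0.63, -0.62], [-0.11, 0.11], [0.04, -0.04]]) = [0.9, 0.0]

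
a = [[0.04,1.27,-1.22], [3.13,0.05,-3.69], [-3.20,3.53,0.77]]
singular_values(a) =[6.01, 3.71, 0.05]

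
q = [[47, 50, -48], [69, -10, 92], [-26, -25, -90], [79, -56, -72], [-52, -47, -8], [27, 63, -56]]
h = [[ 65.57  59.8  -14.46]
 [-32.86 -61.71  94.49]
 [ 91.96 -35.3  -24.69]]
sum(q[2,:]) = -141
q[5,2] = -56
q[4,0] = -52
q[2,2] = -90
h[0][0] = 65.57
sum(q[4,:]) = -107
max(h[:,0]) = 91.96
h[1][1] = -61.71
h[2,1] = -35.3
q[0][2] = -48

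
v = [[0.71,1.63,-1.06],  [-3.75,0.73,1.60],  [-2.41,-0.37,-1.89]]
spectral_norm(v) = 4.56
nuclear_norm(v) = 9.00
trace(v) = -0.45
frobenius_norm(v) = 5.56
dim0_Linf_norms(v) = [3.75, 1.63, 1.89]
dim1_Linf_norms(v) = [1.63, 3.75, 2.41]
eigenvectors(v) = [[(-0.03-0.47j), -0.03+0.47j, 0.33+0.00j], [(0.83+0j), 0.83-0.00j, (-0.08+0j)], [(0.14+0.25j), (0.14-0.25j), (0.94+0j)]]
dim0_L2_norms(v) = [4.51, 1.82, 2.69]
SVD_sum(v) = [[0.79, -0.03, -0.13], [-3.93, 0.16, 0.64], [-2.03, 0.08, 0.33]] + [[-0.15, -0.01, -0.91],[0.16, 0.01, 0.97],[-0.36, -0.02, -2.23]] + [[0.06, 1.67, -0.02], [0.02, 0.56, -0.01], [-0.02, -0.44, 0.01]]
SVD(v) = [[-0.18,0.35,0.92], [0.87,-0.37,0.31], [0.45,0.86,-0.24]] @ diag([4.556460684799305, 2.626314955087389, 1.8161045632238764]) @ [[-0.99, 0.04, 0.16],[-0.16, -0.01, -0.99],[0.04, 1.00, -0.01]]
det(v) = -21.73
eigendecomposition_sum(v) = [[(0.57+1.05j), 0.76-0.26j, -0.14-0.39j], [(-1.93+0.89j), (0.38+1.36j), (0.71-0.2j)], [-0.60-0.44j, -0.35+0.34j, (0.18+0.18j)]] + [[0.57-1.05j, 0.76+0.26j, -0.14+0.39j], [(-1.93-0.89j), 0.38-1.36j, (0.71+0.2j)], [(-0.6+0.44j), -0.35-0.34j, 0.18-0.18j]] + [[(-0.43+0j), 0.12+0.00j, (-0.79+0j)], [0.10-0.00j, (-0.03-0j), 0.19-0.00j], [-1.22+0.00j, 0.34+0.00j, -2.25+0.00j]]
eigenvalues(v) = [(1.13+2.6j), (1.13-2.6j), (-2.7+0j)]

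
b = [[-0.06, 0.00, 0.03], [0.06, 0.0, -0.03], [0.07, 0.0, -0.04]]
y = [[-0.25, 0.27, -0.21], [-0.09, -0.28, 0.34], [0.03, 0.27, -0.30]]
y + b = [[-0.31, 0.27, -0.18],[-0.03, -0.28, 0.31],[0.1, 0.27, -0.34]]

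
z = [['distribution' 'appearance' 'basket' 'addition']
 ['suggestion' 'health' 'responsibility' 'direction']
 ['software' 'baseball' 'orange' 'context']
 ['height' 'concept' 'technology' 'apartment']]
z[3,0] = 'height'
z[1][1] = 'health'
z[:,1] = ['appearance', 'health', 'baseball', 'concept']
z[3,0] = 'height'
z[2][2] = 'orange'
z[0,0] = 'distribution'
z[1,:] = ['suggestion', 'health', 'responsibility', 'direction']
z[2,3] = 'context'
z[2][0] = 'software'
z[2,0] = 'software'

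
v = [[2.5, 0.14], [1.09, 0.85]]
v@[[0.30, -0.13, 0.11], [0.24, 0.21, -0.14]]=[[0.78, -0.30, 0.26],[0.53, 0.04, 0.00]]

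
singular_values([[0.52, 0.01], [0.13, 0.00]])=[0.54, 0.0]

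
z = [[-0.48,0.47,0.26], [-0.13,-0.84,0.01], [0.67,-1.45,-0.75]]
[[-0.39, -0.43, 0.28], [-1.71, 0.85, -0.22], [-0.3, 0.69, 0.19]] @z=[[0.43, -0.23, -0.32],[0.56, -1.20, -0.27],[0.18, -1.00, -0.21]]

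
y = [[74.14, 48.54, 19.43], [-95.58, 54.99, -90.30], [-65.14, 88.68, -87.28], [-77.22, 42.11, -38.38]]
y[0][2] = 19.43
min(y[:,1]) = 42.11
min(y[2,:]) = -87.28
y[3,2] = -38.38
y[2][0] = -65.14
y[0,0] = 74.14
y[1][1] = 54.99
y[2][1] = 88.68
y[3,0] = -77.22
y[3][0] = -77.22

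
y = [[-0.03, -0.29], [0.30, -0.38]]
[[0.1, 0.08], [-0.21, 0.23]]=y @[[-1.02, 0.36], [-0.25, -0.31]]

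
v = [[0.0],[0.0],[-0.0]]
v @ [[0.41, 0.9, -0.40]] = [[0.0, 0.00, 0.0], [0.00, 0.0, 0.0], [0.0, 0.00, 0.0]]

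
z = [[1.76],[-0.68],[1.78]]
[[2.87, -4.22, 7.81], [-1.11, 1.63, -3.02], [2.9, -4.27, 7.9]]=z @ [[1.63, -2.4, 4.44]]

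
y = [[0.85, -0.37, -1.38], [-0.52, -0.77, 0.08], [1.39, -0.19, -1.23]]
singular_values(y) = [2.49, 0.93, 0.26]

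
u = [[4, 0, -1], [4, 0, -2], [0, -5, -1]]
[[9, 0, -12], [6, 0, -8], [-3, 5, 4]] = u @ [[3, 0, -4], [0, -1, 0], [3, 0, -4]]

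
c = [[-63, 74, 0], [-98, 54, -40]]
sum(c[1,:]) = -84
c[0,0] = -63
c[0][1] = 74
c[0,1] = 74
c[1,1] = 54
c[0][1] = 74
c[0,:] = [-63, 74, 0]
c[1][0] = -98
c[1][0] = -98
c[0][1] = 74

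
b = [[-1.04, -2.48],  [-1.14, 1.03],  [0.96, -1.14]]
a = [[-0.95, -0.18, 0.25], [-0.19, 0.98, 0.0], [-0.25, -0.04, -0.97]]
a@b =[[1.43, 1.89], [-0.92, 1.48], [-0.63, 1.68]]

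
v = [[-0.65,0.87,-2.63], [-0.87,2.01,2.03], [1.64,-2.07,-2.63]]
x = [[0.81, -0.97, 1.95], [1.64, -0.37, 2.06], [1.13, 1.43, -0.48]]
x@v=[[3.52, -5.28, -9.23],[2.63, -3.58, -10.48],[-2.77, 4.85, 1.19]]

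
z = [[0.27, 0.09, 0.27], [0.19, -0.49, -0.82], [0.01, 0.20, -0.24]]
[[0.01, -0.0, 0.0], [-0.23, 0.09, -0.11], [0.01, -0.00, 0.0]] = z@ [[-0.16, 0.06, -0.08], [0.21, -0.08, 0.1], [0.12, -0.05, 0.06]]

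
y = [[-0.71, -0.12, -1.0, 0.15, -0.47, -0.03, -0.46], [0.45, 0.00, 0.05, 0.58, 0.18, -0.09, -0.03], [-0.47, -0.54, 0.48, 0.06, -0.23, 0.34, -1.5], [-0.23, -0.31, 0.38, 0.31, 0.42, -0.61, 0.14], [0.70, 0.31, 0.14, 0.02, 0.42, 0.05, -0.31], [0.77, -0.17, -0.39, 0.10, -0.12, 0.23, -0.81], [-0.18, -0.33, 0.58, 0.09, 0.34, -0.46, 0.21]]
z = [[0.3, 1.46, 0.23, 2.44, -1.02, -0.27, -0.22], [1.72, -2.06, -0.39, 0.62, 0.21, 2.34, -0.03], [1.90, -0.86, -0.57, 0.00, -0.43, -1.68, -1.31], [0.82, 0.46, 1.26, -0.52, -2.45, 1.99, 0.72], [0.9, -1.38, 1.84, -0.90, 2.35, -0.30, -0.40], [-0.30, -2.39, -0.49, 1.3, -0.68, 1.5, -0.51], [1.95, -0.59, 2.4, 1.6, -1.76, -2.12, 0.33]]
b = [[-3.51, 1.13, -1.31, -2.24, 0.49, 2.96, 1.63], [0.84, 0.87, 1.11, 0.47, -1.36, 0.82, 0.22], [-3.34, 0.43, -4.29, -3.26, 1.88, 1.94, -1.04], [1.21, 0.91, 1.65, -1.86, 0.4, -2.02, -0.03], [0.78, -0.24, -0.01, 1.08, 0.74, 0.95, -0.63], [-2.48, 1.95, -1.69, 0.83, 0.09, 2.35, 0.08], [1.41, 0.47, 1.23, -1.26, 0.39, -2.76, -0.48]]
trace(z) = 1.33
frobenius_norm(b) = 11.62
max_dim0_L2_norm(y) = 1.81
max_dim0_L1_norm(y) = 3.51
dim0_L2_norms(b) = [5.86, 2.67, 5.33, 4.77, 2.55, 5.6, 2.1]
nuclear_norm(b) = 22.51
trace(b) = -6.18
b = y @ z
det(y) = 0.00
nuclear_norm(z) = 22.51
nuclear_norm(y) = 6.76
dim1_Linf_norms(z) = [2.44, 2.34, 1.9, 2.45, 2.35, 2.39, 2.4]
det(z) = 1169.27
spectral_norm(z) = 5.14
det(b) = 2.27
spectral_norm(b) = 9.55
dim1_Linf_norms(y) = [1.0, 0.58, 1.5, 0.61, 0.7, 0.81, 0.58]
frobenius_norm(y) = 3.15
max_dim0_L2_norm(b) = 5.86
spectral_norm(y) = 2.01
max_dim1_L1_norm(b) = 16.18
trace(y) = 0.94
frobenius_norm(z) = 9.42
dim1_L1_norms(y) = [2.94, 1.38, 3.62, 2.4, 1.95, 2.59, 2.19]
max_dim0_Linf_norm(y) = 1.5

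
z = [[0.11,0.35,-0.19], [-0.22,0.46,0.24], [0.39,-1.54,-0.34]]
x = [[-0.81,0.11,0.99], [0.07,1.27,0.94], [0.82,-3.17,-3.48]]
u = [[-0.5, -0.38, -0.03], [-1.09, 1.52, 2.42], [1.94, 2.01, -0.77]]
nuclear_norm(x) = 6.10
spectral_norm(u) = 3.16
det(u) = 1.71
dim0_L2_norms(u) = [2.28, 2.55, 2.54]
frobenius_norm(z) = 1.77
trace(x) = -3.02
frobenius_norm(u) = 4.26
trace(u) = 0.25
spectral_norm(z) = 1.73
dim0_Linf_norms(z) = [0.39, 1.54, 0.34]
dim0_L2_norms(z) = [0.46, 1.64, 0.46]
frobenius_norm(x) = 5.19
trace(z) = 0.23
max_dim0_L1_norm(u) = 3.91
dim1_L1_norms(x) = [1.91, 2.28, 7.47]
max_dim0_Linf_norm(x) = 3.48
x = z @ u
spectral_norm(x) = 5.10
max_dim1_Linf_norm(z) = 1.54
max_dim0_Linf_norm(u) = 2.42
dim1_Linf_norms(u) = [0.5, 2.42, 2.01]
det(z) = -0.00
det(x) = 0.03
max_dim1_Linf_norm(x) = 3.48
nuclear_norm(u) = 6.20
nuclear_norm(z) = 2.09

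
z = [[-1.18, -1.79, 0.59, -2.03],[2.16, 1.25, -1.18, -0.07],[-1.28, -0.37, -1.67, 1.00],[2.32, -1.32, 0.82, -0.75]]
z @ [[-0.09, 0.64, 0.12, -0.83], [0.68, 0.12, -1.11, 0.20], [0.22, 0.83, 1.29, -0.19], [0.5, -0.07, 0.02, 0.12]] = [[-2.00, -0.34, 2.57, 0.27], [0.36, 0.56, -2.65, -1.33], [-0.00, -2.32, -1.88, 1.43], [-1.3, 2.06, 2.79, -2.44]]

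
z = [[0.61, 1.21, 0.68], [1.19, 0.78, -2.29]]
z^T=[[0.61, 1.19], [1.21, 0.78], [0.68, -2.29]]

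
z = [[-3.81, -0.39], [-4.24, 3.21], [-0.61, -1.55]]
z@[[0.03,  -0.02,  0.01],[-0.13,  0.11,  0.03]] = [[-0.06, 0.03, -0.05], [-0.54, 0.44, 0.05], [0.18, -0.16, -0.05]]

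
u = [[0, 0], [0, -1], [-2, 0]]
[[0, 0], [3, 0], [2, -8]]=u @ [[-1, 4], [-3, 0]]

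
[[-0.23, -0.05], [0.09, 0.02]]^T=[[-0.23, 0.09], [-0.05, 0.02]]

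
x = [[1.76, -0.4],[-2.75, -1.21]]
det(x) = -3.23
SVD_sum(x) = [[1.54,0.41], [-2.87,-0.77]] + [[0.22, -0.81],[0.12, -0.44]]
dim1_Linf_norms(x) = [1.76, 2.75]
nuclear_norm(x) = 4.33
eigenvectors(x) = [[0.77, 0.12], [-0.64, 0.99]]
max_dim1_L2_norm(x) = 3.0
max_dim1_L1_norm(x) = 3.96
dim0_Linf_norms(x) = [2.75, 1.21]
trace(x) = 0.55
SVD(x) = [[-0.47, 0.88], [0.88, 0.47]] @ diag([3.3714342633597414, 0.9579305861303079]) @ [[-0.97, -0.26], [0.26, -0.97]]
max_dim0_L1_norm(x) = 4.51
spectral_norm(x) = 3.37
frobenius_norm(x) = 3.50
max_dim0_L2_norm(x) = 3.26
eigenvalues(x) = [2.09, -1.54]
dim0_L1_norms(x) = [4.51, 1.61]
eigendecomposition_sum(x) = [[1.9, -0.23],[-1.58, 0.19]] + [[-0.14, -0.17], [-1.17, -1.40]]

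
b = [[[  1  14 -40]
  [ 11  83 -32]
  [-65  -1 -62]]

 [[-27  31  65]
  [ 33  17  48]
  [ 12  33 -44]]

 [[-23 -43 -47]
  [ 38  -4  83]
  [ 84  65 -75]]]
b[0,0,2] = -40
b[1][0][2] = 65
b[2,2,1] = 65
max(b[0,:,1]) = 83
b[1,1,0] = 33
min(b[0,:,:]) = -65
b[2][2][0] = 84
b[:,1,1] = [83, 17, -4]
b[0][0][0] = 1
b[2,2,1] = 65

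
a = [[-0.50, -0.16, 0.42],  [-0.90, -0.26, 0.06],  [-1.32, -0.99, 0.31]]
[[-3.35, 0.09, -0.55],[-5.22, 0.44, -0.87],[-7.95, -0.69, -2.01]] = a @[[5.71,-1.10,0.62], [0.05,2.06,1.16], [-1.17,-0.32,-0.13]]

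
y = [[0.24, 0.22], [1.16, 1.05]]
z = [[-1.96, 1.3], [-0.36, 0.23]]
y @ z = [[-0.55,0.36], [-2.65,1.75]]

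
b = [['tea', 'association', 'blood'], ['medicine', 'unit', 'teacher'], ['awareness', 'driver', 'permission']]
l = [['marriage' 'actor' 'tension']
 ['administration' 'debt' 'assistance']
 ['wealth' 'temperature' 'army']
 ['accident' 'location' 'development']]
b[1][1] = 'unit'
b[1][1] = 'unit'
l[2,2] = 'army'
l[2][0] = 'wealth'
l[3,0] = 'accident'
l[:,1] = ['actor', 'debt', 'temperature', 'location']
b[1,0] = 'medicine'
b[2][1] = 'driver'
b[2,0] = 'awareness'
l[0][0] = 'marriage'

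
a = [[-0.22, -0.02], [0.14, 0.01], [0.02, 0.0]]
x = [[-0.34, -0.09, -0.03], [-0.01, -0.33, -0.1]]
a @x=[[0.08, 0.03, 0.01],[-0.05, -0.02, -0.01],[-0.01, -0.0, -0.0]]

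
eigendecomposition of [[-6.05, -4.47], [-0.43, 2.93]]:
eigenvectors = [[-1.0,0.44], [-0.05,-0.90]]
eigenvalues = [-6.26, 3.14]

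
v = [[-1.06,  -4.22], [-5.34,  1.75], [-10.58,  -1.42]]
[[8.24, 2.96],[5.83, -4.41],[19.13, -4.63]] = v @ [[-1.6, 0.55], [-1.55, -0.84]]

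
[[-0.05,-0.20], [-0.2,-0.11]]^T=[[-0.05, -0.2], [-0.20, -0.11]]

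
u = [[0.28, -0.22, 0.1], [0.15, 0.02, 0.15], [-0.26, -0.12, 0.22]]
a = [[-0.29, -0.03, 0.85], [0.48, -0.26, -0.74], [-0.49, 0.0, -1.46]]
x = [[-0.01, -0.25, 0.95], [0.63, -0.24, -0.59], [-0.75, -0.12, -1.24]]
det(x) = -0.55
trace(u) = 0.52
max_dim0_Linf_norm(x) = 1.24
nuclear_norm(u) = 0.91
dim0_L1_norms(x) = [1.39, 0.61, 2.78]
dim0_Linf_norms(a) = [0.49, 0.26, 1.46]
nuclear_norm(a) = 2.79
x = a + u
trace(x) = -1.49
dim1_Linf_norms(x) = [0.95, 0.63, 1.24]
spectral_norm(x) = 1.71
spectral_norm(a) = 1.85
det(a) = -0.25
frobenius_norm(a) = 2.01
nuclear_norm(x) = 2.97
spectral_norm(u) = 0.42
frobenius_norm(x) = 1.97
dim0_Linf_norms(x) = [0.75, 0.25, 1.24]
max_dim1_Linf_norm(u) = 0.28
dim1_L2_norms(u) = [0.37, 0.21, 0.36]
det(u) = 0.02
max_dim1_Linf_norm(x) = 1.24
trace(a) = -2.01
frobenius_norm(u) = 0.56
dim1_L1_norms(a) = [1.17, 1.48, 1.95]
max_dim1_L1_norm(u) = 0.6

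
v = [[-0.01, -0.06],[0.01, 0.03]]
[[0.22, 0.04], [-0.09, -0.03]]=v@ [[2.89, -2.64], [-4.09, -0.18]]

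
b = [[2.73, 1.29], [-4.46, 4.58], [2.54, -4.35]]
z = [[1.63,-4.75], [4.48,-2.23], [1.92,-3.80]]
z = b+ [[-1.10, -6.04], [8.94, -6.81], [-0.62, 0.55]]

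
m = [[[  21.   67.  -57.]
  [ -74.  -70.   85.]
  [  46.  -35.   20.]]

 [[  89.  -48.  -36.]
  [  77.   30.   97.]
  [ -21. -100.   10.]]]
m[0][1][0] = -74.0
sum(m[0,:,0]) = -7.0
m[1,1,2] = 97.0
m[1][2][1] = -100.0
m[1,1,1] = 30.0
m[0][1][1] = -70.0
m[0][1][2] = 85.0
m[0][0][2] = -57.0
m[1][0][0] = 89.0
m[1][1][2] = 97.0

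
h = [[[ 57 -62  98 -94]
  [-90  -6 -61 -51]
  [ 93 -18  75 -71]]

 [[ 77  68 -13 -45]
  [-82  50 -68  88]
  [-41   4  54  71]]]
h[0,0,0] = 57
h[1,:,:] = [[77, 68, -13, -45], [-82, 50, -68, 88], [-41, 4, 54, 71]]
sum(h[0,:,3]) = -216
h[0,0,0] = 57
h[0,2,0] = 93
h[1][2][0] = -41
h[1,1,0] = -82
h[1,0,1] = 68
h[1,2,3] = 71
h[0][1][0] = -90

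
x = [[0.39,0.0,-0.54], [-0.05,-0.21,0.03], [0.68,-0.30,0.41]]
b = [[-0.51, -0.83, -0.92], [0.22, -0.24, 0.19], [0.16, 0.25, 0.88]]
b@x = [[-0.78, 0.45, -0.13],[0.23, -0.01, -0.05],[0.65, -0.32, 0.28]]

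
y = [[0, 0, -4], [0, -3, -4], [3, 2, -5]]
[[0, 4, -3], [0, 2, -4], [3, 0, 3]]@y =[[-9, -18, -1], [-12, -14, 12], [9, 6, -27]]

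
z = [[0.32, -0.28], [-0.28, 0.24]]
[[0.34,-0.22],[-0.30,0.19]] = z @ [[0.66, -0.28], [-0.46, 0.47]]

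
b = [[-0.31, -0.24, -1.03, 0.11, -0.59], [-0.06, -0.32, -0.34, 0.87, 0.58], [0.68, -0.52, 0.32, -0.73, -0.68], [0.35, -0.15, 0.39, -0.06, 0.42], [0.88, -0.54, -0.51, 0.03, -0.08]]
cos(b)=[[1.58, -0.54, -0.27, -0.29, -0.49], [-0.36, 1.11, -0.06, 0.05, -0.19], [0.49, -0.2, 1.22, 0.29, 0.62], [-0.27, 0.25, 0.25, 1.21, 0.36], [0.4, -0.18, 0.44, 0.01, 1.26]]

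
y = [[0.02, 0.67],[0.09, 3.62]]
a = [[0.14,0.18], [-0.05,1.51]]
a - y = [[0.12, -0.49], [-0.14, -2.11]]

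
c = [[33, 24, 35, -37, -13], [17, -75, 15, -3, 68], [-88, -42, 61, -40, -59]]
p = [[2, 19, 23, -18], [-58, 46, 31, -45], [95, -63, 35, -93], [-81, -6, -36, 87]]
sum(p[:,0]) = -42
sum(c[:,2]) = 111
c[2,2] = 61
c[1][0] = 17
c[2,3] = -40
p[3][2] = -36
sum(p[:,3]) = -69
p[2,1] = -63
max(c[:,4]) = 68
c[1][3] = -3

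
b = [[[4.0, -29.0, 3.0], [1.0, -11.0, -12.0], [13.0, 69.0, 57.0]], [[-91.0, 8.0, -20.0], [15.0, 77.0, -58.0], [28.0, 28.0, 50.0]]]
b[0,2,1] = 69.0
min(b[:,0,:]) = -91.0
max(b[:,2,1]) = 69.0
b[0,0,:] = [4.0, -29.0, 3.0]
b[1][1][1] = 77.0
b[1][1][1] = 77.0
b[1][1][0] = 15.0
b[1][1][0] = 15.0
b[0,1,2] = -12.0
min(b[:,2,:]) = 13.0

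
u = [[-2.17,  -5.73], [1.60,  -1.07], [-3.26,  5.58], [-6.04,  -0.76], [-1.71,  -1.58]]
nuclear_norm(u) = 15.83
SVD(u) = [[-0.69, 0.3], [-0.13, -0.21], [0.68, 0.42], [-0.08, 0.80], [-0.19, 0.23]] @ diag([8.257787895572559, 7.569632690674976]) @ [[-0.02, 1.00], [-1.0, -0.02]]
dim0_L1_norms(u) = [14.78, 14.72]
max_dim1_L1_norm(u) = 8.84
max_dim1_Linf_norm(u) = 6.04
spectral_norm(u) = 8.26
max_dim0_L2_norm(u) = 8.26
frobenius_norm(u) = 11.20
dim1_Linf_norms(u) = [5.73, 1.6, 5.58, 6.04, 1.71]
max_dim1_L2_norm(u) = 6.46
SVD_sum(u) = [[0.09, -5.69], [0.02, -1.1], [-0.09, 5.63], [0.01, -0.66], [0.03, -1.55]] + [[-2.26, -0.04], [1.58, 0.03], [-3.17, -0.05], [-6.05, -0.10], [-1.74, -0.03]]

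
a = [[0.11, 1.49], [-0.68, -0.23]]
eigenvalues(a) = [(-0.06+0.99j), (-0.06-0.99j)]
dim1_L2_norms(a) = [1.49, 0.72]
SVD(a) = [[0.97, -0.22], [-0.22, -0.97]] @ diag([1.5258900045874713, 0.6474254350116684]) @ [[0.17, 0.99], [0.99, -0.17]]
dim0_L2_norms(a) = [0.69, 1.51]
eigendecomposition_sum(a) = [[(0.06+0.5j), 0.75+0.05j], [(-0.34-0.02j), -0.12+0.49j]] + [[0.06-0.50j,0.75-0.05j], [(-0.34+0.02j),-0.12-0.49j]]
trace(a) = -0.12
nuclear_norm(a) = 2.17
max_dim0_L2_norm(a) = 1.51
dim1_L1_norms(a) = [1.6, 0.91]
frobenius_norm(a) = 1.66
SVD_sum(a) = [[0.25, 1.47], [-0.06, -0.34]] + [[-0.14, 0.02], [-0.62, 0.11]]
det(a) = 0.99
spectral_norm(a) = 1.53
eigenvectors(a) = [[(0.83+0j),(0.83-0j)], [(-0.09+0.55j),(-0.09-0.55j)]]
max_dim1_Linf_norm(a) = 1.49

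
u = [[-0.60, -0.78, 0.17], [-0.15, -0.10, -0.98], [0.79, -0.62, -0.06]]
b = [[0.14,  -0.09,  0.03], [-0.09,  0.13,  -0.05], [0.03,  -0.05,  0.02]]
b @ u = [[-0.05, -0.12, 0.11], [-0.01, 0.09, -0.14], [0.01, -0.03, 0.05]]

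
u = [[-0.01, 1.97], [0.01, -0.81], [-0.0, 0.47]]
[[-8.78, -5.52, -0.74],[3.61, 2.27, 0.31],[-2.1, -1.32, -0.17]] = u@ [[-0.18, -0.09, 0.73], [-4.46, -2.8, -0.37]]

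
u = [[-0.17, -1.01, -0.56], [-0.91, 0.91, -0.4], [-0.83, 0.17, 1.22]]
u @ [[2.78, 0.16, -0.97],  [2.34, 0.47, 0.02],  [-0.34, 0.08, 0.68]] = [[-2.65, -0.55, -0.24],[-0.26, 0.25, 0.63],[-2.32, 0.04, 1.64]]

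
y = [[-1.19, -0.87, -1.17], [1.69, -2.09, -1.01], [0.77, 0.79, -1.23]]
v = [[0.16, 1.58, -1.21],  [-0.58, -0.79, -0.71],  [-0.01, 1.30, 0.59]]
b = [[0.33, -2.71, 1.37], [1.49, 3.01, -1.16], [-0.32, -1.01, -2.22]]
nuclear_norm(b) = 8.19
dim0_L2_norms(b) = [1.56, 4.17, 2.85]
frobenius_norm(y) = 3.81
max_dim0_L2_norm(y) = 2.4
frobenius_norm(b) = 5.29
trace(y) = -4.51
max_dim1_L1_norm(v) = 2.95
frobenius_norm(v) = 2.74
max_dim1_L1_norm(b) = 5.66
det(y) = -8.59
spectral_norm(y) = 2.93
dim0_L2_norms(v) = [0.6, 2.19, 1.52]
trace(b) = 1.12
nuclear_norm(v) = 4.20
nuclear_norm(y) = 6.36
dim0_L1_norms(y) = [3.65, 3.75, 3.41]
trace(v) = -0.04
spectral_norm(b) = 4.52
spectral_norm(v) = 2.24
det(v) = 1.55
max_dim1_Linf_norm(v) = 1.58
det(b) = -13.30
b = y @ v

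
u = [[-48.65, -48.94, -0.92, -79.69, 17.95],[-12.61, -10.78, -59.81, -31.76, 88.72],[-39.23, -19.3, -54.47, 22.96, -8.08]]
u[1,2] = -59.81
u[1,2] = -59.81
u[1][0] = -12.61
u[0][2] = -0.92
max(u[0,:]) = 17.95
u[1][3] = -31.76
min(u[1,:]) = -59.81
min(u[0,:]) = -79.69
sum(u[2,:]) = -98.11999999999999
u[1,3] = -31.76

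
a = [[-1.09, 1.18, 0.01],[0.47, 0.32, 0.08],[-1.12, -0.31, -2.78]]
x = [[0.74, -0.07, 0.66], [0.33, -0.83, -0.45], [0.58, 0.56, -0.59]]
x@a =[[-1.58, 0.65, -1.83],[-0.25, 0.26, 1.19],[0.29, 1.05, 1.69]]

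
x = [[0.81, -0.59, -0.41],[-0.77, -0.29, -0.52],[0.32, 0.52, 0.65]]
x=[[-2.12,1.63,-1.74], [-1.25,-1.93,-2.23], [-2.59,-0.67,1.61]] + [[2.93, -2.22, 1.33], [0.48, 1.64, 1.71], [2.91, 1.19, -0.96]]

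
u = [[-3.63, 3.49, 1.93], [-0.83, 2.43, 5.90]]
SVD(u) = [[-0.61, -0.79], [-0.79, 0.61]] @ diag([7.677134980438864, 3.3981316178338337]) @ [[0.37, -0.53, -0.76], [0.7, -0.38, 0.61]]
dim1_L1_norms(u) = [9.05, 9.16]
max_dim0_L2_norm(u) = 6.21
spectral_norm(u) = 7.68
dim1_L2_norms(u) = [5.39, 6.43]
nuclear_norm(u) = 11.08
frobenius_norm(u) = 8.40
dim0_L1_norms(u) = [4.46, 5.92, 7.83]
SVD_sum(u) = [[-1.74,2.46,3.56], [-2.28,3.22,4.65]] + [[-1.89, 1.03, -1.63],[1.45, -0.79, 1.25]]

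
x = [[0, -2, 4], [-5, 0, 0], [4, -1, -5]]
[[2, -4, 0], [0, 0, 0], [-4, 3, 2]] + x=[[2, -6, 4], [-5, 0, 0], [0, 2, -3]]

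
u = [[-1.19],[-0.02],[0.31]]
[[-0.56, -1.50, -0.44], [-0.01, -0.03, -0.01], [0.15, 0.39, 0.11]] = u @ [[0.47, 1.26, 0.37]]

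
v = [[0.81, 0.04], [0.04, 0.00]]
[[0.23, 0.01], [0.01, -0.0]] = v@[[0.28, -0.02],[-0.02, 0.59]]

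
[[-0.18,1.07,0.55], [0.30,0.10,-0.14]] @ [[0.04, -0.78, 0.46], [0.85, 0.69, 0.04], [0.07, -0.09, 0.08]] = [[0.94, 0.83, 0.0], [0.09, -0.15, 0.13]]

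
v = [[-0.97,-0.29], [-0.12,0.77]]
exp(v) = [[0.39, -0.30], [-0.12, 2.18]]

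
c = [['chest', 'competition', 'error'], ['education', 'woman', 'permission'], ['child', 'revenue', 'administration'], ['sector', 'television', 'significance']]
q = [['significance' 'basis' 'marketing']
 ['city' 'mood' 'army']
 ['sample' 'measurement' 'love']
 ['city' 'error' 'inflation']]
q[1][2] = 'army'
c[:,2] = ['error', 'permission', 'administration', 'significance']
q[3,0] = 'city'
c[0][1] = 'competition'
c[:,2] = ['error', 'permission', 'administration', 'significance']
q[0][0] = 'significance'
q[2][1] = 'measurement'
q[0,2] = 'marketing'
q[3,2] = 'inflation'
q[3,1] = 'error'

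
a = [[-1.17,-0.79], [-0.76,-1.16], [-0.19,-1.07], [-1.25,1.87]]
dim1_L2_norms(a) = [1.41, 1.39, 1.09, 2.25]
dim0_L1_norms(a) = [3.37, 4.89]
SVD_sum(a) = [[0.07, -0.66], [0.11, -1.07], [0.11, -1.04], [-0.21, 1.98]] + [[-1.24,  -0.13],[-0.87,  -0.09],[-0.3,  -0.03],[-1.04,  -0.11]]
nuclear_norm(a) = 4.45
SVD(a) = [[-0.26, 0.67],[-0.42, 0.47],[-0.4, 0.16],[0.77, 0.56]] @ diag([2.5780331803675316, 1.8735914498428068]) @ [[-0.11,0.99], [-0.99,-0.11]]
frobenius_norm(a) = 3.19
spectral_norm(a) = 2.58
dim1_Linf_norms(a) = [1.17, 1.16, 1.07, 1.87]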